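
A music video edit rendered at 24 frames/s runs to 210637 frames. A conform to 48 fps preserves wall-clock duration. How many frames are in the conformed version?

Target frames = source frames × (target rate / source rate) = 210637 × (48)/(24) = 210637 × 2 = 421274.

421274 frames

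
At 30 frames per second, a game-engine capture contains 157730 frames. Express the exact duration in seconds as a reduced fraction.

Running time = 157730 ÷ (30) = 157730 × 1/30 = 15773/3 s.

15773/3 seconds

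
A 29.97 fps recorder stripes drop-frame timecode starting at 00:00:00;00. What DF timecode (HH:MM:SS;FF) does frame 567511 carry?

Ten DF minutes hold 17982 frames, so frame 567511 lies in block 31 (frames 557442–575423) with 10069 frames into that block.
The block's first minute is 1800 frames and the rest 1798 each; 10069 frames reaches minute 5, so 31 × 18 + 5 × 2 = 568 labels have been skipped so far.
Adding those back, label number 567511 + 568 = 568079 at 30 labels/s is 18935 s + 29 f = 5 h 15 min 35 s frame 29, i.e. 05:15:35;29.

05:15:35;29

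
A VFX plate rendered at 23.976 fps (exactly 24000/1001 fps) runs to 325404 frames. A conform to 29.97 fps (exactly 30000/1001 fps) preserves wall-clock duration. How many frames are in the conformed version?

Target frames = source frames × (target rate / source rate) = 325404 × (30000/1001)/(24000/1001) = 325404 × 5/4 = 406755.

406755 frames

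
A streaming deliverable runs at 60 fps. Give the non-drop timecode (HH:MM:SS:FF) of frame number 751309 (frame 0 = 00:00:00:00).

03:28:41:49

751309 ÷ 60 = 12521 full seconds, remainder 49 frames.
12521 s = 3 h 28 min 41 s.
Timecode: 03:28:41:49.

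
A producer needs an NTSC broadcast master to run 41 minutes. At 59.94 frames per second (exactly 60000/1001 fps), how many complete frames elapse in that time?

41 min = 2460 s.
Frames = 2460 × 60000/1001 = 147600000/1001 ≈ 147452.5475.
Complete frames: 147452.

147452 frames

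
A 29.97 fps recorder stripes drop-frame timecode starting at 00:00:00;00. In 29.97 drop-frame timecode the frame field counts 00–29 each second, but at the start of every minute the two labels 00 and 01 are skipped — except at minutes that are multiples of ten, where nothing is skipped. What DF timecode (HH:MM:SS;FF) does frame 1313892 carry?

12:10:40;06

Ten DF minutes hold 17982 frames, so frame 1313892 lies in block 73 (frames 1312686–1330667) with 1206 frames into that block.
The block's first minute is 1800 frames and the rest 1798 each; 1206 frames reaches minute 0, so 73 × 18 + 0 × 2 = 1314 labels have been skipped so far.
Adding those back, label number 1313892 + 1314 = 1315206 at 30 labels/s is 43840 s + 6 f = 12 h 10 min 40 s frame 6, i.e. 12:10:40;06.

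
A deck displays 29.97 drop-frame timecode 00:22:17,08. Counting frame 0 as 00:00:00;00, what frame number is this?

Complete 10-minute blocks: 2, each 17982 frames → 35964.
Remaining 2 whole minutes in the current block: 1800 + 1 × 1798 = 3598 frames.
Within the current minute: 17 × 30 + 8 − 2 = 516 (labels ;00/;01 skipped at this minute). Total = 35964 + 3598 + 516 = 40078.

40078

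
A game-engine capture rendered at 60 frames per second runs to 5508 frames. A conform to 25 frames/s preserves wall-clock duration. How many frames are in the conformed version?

Target frames = source frames × (target rate / source rate) = 5508 × (25)/(60) = 5508 × 5/12 = 2295.

2295 frames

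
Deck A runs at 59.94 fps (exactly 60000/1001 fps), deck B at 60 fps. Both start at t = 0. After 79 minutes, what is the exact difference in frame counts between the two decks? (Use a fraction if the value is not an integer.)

284400/1001 frames

79 min = 4740 s.
A emits 60000/1001 × 4740 = 284400000/1001 frames; B emits 60 × 4740 = 284400.
Difference = 284400/1001 frames (≈ 284.1159); B is ahead of A.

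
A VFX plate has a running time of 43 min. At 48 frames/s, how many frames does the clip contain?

43 min = 2580 s.
Frames = 2580 × 48 = 123840.

123840 frames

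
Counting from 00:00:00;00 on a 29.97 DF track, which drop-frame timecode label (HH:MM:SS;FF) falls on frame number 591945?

Ten DF minutes hold 17982 frames, so frame 591945 lies in block 32 (frames 575424–593405) with 16521 frames into that block.
The block's first minute is 1800 frames and the rest 1798 each; 16521 frames reaches minute 9, so 32 × 18 + 9 × 2 = 594 labels have been skipped so far.
Adding those back, label number 591945 + 594 = 592539 at 30 labels/s is 19751 s + 9 f = 5 h 29 min 11 s frame 9, i.e. 05:29:11;09.

05:29:11;09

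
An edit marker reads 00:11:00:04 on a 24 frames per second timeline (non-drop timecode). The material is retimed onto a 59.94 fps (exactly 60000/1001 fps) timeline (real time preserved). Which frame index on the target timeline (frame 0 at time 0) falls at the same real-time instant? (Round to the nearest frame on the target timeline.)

Source frame index: (0×3600 + 11×60 + 0) × 24 + 4 = 15844.
Real time: 15844 / (24) = 3961/6 s.
Target frame: (3961/6) × (60000/1001) = 39610000/1001 ≈ 39570.430 → 39570.

frame 39570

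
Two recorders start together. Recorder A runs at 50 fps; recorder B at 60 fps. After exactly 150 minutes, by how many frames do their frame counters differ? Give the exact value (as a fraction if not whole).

150 min = 9000 s.
A emits 50 × 9000 = 450000 frames; B emits 60 × 9000 = 540000.
Difference = 90000 frames; B is ahead of A.

90000 frames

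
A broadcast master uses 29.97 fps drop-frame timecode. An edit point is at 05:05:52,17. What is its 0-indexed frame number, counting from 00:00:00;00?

Complete 10-minute blocks: 30, each 17982 frames → 539460.
Remaining 5 whole minutes in the current block: 1800 + 4 × 1798 = 8992 frames.
Within the current minute: 52 × 30 + 17 − 2 = 1575 (labels ;00/;01 skipped at this minute). Total = 539460 + 8992 + 1575 = 550027.

550027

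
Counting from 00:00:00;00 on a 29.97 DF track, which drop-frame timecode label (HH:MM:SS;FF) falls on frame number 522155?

Ten DF minutes hold 17982 frames, so frame 522155 lies in block 29 (frames 521478–539459) with 677 frames into that block.
The block's first minute is 1800 frames and the rest 1798 each; 677 frames reaches minute 0, so 29 × 18 + 0 × 2 = 522 labels have been skipped so far.
Adding those back, label number 522155 + 522 = 522677 at 30 labels/s is 17422 s + 17 f = 4 h 50 min 22 s frame 17, i.e. 04:50:22;17.

04:50:22;17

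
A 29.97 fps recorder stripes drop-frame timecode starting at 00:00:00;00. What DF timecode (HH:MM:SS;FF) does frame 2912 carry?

00:01:37;04

Ten DF minutes hold 17982 frames, so frame 2912 lies in block 0 (frames 0–17981) with 2912 frames into that block.
The block's first minute is 1800 frames and the rest 1798 each; 2912 frames reaches minute 1, so 0 × 18 + 1 × 2 = 2 labels have been skipped so far.
Adding those back, label number 2912 + 2 = 2914 at 30 labels/s is 97 s + 4 f = 0 h 1 min 37 s frame 4, i.e. 00:01:37;04.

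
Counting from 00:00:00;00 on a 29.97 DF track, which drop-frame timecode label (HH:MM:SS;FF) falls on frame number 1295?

Each 10-minute DF block holds 10 × 60 × 30 − 9 × 2 = 17982 frames. 1295 ÷ 17982 → 0 full blocks, remainder 1295.
Within the partial block the first minute is 1800 frames and each further minute 1798, so 0 further minute boundaries passed. Total skipped labels = 18 × 0 + 2 × 0 = 0.
Non-drop label index = 1295 + 0 = 1295; at 30 labels/s that is 00:00:43:05, i.e. DF 00:00:43;05.

00:00:43;05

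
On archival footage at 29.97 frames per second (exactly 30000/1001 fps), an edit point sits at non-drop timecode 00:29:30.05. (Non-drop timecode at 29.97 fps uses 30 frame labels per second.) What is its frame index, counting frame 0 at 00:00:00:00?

Total seconds to the label: (0 × 3600 + 29 × 60 + 30) = 1770.
Frame index = 1770 × 30 + 5 = 53105.

frame 53105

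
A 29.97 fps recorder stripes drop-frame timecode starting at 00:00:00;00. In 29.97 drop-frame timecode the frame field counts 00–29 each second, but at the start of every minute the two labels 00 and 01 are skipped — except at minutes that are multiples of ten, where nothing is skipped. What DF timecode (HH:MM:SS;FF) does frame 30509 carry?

00:16:57;29

Each 10-minute DF block holds 10 × 60 × 30 − 9 × 2 = 17982 frames. 30509 ÷ 17982 → 1 full block, remainder 12527.
Within the partial block the first minute is 1800 frames and each further minute 1798, so 6 further minute boundaries passed. Total skipped labels = 18 × 1 + 2 × 6 = 30.
Non-drop label index = 30509 + 30 = 30539; at 30 labels/s that is 00:16:57:29, i.e. DF 00:16:57;29.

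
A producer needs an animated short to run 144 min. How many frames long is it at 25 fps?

216000 frames

144 min = 8640 s.
Frames = 8640 × 25 = 216000.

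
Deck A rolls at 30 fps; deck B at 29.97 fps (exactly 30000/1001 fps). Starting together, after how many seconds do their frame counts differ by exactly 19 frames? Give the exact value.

19019/30 seconds

The gap grows by |30000/1001 − 30| = 30/1001 frames per second.
Time for a 19-frame gap: 19 ÷ (30/1001) = 19019/30 s.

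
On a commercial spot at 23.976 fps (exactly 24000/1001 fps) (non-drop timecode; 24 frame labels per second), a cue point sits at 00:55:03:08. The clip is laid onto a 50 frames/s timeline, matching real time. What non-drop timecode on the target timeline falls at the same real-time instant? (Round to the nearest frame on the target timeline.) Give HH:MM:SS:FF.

00:55:06:32

Source frame index: (0×3600 + 55×60 + 3) × 24 + 8 = 79280.
Real time: 79280 / (24000/1001) = 991991/300 s.
Target frame: (991991/300) × (50) = 991991/6 ≈ 165331.833 → 165332.
At 50 labels/s: frame 165332 → 00:55:06:32.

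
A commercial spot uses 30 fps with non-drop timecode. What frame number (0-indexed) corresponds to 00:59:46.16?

frame 107596

Total seconds to the label: (0 × 3600 + 59 × 60 + 46) = 3586.
Frame index = 3586 × 30 + 16 = 107596.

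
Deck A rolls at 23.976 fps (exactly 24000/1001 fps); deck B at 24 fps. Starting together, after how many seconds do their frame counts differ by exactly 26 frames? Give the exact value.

13013/12 seconds

The gap grows by |24 − 24000/1001| = 24/1001 frames per second.
Time for a 26-frame gap: 26 ÷ (24/1001) = 13013/12 s.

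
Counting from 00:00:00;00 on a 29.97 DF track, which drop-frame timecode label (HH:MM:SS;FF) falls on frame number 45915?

Ten DF minutes hold 17982 frames, so frame 45915 lies in block 2 (frames 35964–53945) with 9951 frames into that block.
The block's first minute is 1800 frames and the rest 1798 each; 9951 frames reaches minute 5, so 2 × 18 + 5 × 2 = 46 labels have been skipped so far.
Adding those back, label number 45915 + 46 = 45961 at 30 labels/s is 1532 s + 1 f = 0 h 25 min 32 s frame 1, i.e. 00:25:32;01.

00:25:32;01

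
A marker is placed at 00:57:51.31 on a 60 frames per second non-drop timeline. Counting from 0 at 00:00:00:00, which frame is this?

Total seconds to the label: (0 × 3600 + 57 × 60 + 51) = 3471.
Frame index = 3471 × 60 + 31 = 208291.

frame 208291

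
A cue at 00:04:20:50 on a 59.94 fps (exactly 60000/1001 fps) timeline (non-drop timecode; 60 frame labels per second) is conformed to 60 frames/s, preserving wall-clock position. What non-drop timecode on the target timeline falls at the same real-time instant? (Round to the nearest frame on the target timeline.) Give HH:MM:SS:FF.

00:04:21:06

Source frame index: (0×3600 + 4×60 + 20) × 60 + 50 = 15650.
Real time: 15650 / (60000/1001) = 313313/1200 s.
Target frame: (313313/1200) × (60) = 313313/20 ≈ 15665.650 → 15666.
At 60 labels/s: frame 15666 → 00:04:21:06.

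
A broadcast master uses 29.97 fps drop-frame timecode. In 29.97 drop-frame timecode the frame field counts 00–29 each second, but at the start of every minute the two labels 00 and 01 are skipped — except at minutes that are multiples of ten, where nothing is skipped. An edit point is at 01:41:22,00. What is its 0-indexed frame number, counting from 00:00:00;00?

As if non-drop at 30 labels/s: (1 × 3600 + 41 × 60 + 22) × 30 + 0 = 182460.
Minute boundaries passed: 101; those not divisible by 10: 101 − 10 = 91; dropped labels = 2 × 91 = 182.
Actual frame index = 182460 − 182 = 182278.

182278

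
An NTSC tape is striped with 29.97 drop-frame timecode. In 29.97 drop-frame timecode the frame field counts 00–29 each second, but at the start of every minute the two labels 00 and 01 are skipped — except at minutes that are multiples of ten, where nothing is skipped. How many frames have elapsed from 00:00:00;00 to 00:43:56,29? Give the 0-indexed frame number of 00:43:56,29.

Complete 10-minute blocks: 4, each 17982 frames → 71928.
Remaining 3 whole minutes in the current block: 1800 + 2 × 1798 = 5396 frames.
Within the current minute: 56 × 30 + 29 − 2 = 1707 (labels ;00/;01 skipped at this minute). Total = 71928 + 5396 + 1707 = 79031.

79031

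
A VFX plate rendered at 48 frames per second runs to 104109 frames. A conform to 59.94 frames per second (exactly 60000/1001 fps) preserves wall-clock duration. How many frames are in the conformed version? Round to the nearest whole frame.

130006 frames

Frames at target rate = 104109 × (60000/1001) / (48) = 130136250/1001 ≈ 130006.244.
Nearest whole frame: 130006.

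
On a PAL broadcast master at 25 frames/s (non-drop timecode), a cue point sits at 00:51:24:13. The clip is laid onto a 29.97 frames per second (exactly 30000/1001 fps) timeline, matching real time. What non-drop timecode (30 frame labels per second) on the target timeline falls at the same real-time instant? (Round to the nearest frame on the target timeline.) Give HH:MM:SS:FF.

00:51:21:13

Source frame index: (0×3600 + 51×60 + 24) × 25 + 13 = 77113.
Real time: 77113 / (25) = 77113/25 s.
Target frame: (77113/25) × (30000/1001) = 92535600/1001 ≈ 92443.157 → 92443.
At 30 labels/s: frame 92443 → 00:51:21:13.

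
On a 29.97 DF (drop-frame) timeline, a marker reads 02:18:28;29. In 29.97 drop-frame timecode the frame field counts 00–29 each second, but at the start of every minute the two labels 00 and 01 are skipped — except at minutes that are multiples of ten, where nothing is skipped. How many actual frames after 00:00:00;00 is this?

As if non-drop at 30 labels/s: (2 × 3600 + 18 × 60 + 28) × 30 + 29 = 249269.
Minute boundaries passed: 138; those not divisible by 10: 138 − 13 = 125; dropped labels = 2 × 125 = 250.
Actual frame index = 249269 − 250 = 249019.

249019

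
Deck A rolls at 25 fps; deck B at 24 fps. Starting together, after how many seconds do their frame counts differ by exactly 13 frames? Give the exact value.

The gap grows by |24 − 25| = 1 frame per second.
Time for a 13-frame gap: 13 ÷ (1) = 13 s.

13 seconds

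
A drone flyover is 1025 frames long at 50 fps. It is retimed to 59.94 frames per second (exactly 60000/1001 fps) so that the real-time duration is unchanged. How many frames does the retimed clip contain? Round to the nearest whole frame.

Frames at target rate = 1025 × (60000/1001) / (50) = 1230000/1001 ≈ 1228.771.
Nearest whole frame: 1229.

1229 frames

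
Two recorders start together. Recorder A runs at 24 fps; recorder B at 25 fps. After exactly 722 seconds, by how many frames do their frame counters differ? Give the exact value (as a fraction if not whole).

A emits 24 × 722 = 17328 frames; B emits 25 × 722 = 18050.
Difference = 722 frames; B is ahead of A.

722 frames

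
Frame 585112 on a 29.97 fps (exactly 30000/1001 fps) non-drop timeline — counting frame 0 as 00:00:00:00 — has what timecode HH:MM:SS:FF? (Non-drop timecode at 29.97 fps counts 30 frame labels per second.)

05:25:03:22

585112 ÷ 30 = 19503 full seconds, remainder 22 frames.
19503 s = 5 h 25 min 3 s.
Timecode: 05:25:03:22.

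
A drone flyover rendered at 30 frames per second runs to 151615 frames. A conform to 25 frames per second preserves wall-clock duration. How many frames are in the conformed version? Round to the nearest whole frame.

126346 frames

Frames at target rate = 151615 × (25) / (30) = 758075/6 ≈ 126345.833.
Nearest whole frame: 126346.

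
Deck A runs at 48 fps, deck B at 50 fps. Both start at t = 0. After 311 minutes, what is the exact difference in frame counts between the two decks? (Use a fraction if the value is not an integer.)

311 min = 18660 s.
A emits 48 × 18660 = 895680 frames; B emits 50 × 18660 = 933000.
Difference = 37320 frames; B is ahead of A.

37320 frames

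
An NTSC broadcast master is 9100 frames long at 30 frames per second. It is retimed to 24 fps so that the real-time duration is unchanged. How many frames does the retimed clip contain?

Target frames = source frames × (target rate / source rate) = 9100 × (24)/(30) = 9100 × 4/5 = 7280.

7280 frames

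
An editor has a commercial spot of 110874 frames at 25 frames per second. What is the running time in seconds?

4434.96 seconds

Running time = 110874 / (25) = 4434.96 s.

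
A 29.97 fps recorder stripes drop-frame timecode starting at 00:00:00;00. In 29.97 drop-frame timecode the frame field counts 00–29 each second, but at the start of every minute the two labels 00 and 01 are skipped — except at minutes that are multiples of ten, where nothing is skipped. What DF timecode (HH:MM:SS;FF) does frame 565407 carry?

Each 10-minute DF block holds 10 × 60 × 30 − 9 × 2 = 17982 frames. 565407 ÷ 17982 → 31 full blocks, remainder 7965.
Within the partial block the first minute is 1800 frames and each further minute 1798, so 4 further minute boundaries passed. Total skipped labels = 18 × 31 + 2 × 4 = 566.
Non-drop label index = 565407 + 566 = 565973; at 30 labels/s that is 05:14:25:23, i.e. DF 05:14:25;23.

05:14:25;23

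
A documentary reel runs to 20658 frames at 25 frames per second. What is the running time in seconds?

826.32 seconds

Running time = 20658 / (25) = 826.32 s.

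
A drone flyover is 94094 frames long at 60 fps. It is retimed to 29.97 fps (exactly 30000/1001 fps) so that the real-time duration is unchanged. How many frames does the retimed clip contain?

47000 frames

Target frames = source frames × (target rate / source rate) = 94094 × (30000/1001)/(60) = 94094 × 500/1001 = 47000.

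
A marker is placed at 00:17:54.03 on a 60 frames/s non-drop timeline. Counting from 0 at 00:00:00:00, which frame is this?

64443

Total seconds to the label: (0 × 3600 + 17 × 60 + 54) = 1074.
Frame index = 1074 × 60 + 3 = 64443.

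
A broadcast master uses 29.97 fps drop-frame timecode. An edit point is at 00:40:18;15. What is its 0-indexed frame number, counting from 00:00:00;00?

As if non-drop at 30 labels/s: (0 × 3600 + 40 × 60 + 18) × 30 + 15 = 72555.
Minute boundaries passed: 40; those not divisible by 10: 40 − 4 = 36; dropped labels = 2 × 36 = 72.
Actual frame index = 72555 − 72 = 72483.

72483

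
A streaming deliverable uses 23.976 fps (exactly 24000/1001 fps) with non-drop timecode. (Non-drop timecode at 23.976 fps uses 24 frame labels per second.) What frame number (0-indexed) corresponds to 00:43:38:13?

Total seconds to the label: (0 × 3600 + 43 × 60 + 38) = 2618.
Frame index = 2618 × 24 + 13 = 62845.

frame 62845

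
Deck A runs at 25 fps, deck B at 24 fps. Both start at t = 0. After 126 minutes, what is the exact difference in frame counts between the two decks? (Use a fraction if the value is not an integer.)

126 min = 7560 s.
A emits 25 × 7560 = 189000 frames; B emits 24 × 7560 = 181440.
Difference = 7560 frames; B is behind A.

7560 frames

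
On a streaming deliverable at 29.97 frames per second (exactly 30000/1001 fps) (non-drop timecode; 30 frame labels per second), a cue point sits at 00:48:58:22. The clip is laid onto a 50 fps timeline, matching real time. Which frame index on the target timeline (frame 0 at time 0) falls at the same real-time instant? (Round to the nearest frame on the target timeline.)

frame 147084

Source frame index: (0×3600 + 48×60 + 58) × 30 + 22 = 88162.
Real time: 88162 / (30000/1001) = 44125081/15000 s.
Target frame: (44125081/15000) × (50) = 44125081/300 ≈ 147083.603 → 147084.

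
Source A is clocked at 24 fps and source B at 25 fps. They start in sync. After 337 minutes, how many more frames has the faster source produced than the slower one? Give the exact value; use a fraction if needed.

20220 frames

337 min = 20220 s.
A emits 24 × 20220 = 485280 frames; B emits 25 × 20220 = 505500.
Difference = 20220 frames; B is ahead of A.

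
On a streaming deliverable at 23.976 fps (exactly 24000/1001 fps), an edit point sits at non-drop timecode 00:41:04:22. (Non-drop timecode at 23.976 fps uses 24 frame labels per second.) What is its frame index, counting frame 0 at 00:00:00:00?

Total seconds to the label: (0 × 3600 + 41 × 60 + 4) = 2464.
Frame index = 2464 × 24 + 22 = 59158.

59158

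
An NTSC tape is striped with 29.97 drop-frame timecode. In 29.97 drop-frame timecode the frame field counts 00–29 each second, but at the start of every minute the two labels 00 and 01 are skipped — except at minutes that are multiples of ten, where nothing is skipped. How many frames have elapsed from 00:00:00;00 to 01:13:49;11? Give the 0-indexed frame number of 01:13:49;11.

132749

As if non-drop at 30 labels/s: (1 × 3600 + 13 × 60 + 49) × 30 + 11 = 132881.
Minute boundaries passed: 73; those not divisible by 10: 73 − 7 = 66; dropped labels = 2 × 66 = 132.
Actual frame index = 132881 − 132 = 132749.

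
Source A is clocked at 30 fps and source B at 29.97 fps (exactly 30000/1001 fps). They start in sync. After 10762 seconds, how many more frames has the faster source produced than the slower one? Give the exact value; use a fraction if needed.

322860/1001 frames

A emits 30 × 10762 = 322860 frames; B emits 30000/1001 × 10762 = 322860000/1001.
Difference = 322860/1001 frames (≈ 322.5375); B is behind A.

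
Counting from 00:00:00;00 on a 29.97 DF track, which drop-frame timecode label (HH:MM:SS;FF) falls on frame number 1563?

00:00:52;03

Each 10-minute DF block holds 10 × 60 × 30 − 9 × 2 = 17982 frames. 1563 ÷ 17982 → 0 full blocks, remainder 1563.
Within the partial block the first minute is 1800 frames and each further minute 1798, so 0 further minute boundaries passed. Total skipped labels = 18 × 0 + 2 × 0 = 0.
Non-drop label index = 1563 + 0 = 1563; at 30 labels/s that is 00:00:52:03, i.e. DF 00:00:52;03.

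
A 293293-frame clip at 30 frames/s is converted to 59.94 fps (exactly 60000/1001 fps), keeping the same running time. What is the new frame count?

Target frames = source frames × (target rate / source rate) = 293293 × (60000/1001)/(30) = 293293 × 2000/1001 = 586000.

586000 frames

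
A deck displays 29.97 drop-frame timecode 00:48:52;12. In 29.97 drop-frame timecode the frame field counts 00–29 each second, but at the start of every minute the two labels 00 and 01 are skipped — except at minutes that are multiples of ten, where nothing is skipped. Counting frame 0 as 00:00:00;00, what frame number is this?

Complete 10-minute blocks: 4, each 17982 frames → 71928.
Remaining 8 whole minutes in the current block: 1800 + 7 × 1798 = 14386 frames.
Within the current minute: 52 × 30 + 12 − 2 = 1570 (labels ;00/;01 skipped at this minute). Total = 71928 + 14386 + 1570 = 87884.

87884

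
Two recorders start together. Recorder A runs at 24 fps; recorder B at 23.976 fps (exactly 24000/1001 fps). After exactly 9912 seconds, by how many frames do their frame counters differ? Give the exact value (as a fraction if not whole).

33984/143 frames

A emits 24 × 9912 = 237888 frames; B emits 24000/1001 × 9912 = 33984000/143.
Difference = 33984/143 frames (≈ 237.6503); B is behind A.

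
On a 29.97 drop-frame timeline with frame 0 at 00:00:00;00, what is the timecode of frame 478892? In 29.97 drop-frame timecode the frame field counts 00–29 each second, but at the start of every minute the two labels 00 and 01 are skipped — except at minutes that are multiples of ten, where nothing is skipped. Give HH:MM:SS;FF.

04:26:19;02

Each 10-minute DF block holds 10 × 60 × 30 − 9 × 2 = 17982 frames. 478892 ÷ 17982 → 26 full blocks, remainder 11360.
Within the partial block the first minute is 1800 frames and each further minute 1798, so 6 further minute boundaries passed. Total skipped labels = 18 × 26 + 2 × 6 = 480.
Non-drop label index = 478892 + 480 = 479372; at 30 labels/s that is 04:26:19:02, i.e. DF 04:26:19;02.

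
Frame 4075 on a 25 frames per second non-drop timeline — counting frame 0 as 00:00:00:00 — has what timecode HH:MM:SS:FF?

00:02:43:00

4075 ÷ 25 = 163 full seconds, remainder 0 frames.
163 s = 0 h 2 min 43 s.
Timecode: 00:02:43:00.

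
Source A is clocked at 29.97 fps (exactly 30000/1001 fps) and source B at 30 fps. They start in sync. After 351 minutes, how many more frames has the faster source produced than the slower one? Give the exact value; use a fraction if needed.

48600/77 frames

351 min = 21060 s.
A emits 30000/1001 × 21060 = 48600000/77 frames; B emits 30 × 21060 = 631800.
Difference = 48600/77 frames (≈ 631.1688); B is ahead of A.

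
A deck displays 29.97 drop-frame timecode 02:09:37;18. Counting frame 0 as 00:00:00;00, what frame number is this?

233094

As if non-drop at 30 labels/s: (2 × 3600 + 9 × 60 + 37) × 30 + 18 = 233328.
Minute boundaries passed: 129; those not divisible by 10: 129 − 12 = 117; dropped labels = 2 × 117 = 234.
Actual frame index = 233328 − 234 = 233094.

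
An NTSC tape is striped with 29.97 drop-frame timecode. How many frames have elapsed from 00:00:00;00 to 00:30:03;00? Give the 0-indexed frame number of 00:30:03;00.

54036

Complete 10-minute blocks: 3, each 17982 frames → 53946.
Remaining 0 whole minutes in the current block: 0 frames.
Within the current minute: 3 × 30 + 0 = 90. Total = 53946 + 0 + 90 = 54036.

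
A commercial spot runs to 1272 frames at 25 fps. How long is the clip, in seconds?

Running time = 1272 / (25) = 50.88 s.

50.88 seconds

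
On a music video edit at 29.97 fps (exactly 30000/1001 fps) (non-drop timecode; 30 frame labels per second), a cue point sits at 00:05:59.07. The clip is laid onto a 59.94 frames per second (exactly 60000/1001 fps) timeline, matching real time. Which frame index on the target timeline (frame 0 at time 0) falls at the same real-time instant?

frame 21554

Source frame index: (0×3600 + 5×60 + 59) × 30 + 7 = 10777.
Real time: 10777 / (30000/1001) = 10787777/30000 s.
Target frame: (10787777/30000) × (60000/1001) = 21554.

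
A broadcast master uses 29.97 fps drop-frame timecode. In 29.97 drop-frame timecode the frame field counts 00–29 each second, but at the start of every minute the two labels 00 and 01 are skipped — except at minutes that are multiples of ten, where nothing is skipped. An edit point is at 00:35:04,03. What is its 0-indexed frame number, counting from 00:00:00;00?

63059

As if non-drop at 30 labels/s: (0 × 3600 + 35 × 60 + 4) × 30 + 3 = 63123.
Minute boundaries passed: 35; those not divisible by 10: 35 − 3 = 32; dropped labels = 2 × 32 = 64.
Actual frame index = 63123 − 64 = 63059.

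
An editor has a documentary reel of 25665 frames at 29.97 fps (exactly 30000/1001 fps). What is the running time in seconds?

856.3555 seconds

Running time = 25665 / (30000/1001) = 856.3555 s.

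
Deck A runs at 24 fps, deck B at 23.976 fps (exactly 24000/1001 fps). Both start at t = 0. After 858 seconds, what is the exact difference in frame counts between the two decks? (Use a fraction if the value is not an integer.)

A emits 24 × 858 = 20592 frames; B emits 24000/1001 × 858 = 144000/7.
Difference = 144/7 frames (≈ 20.5714); B is behind A.

144/7 frames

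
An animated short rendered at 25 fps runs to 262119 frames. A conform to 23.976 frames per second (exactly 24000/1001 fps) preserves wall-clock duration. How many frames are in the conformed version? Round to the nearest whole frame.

251383 frames

Frames at target rate = 262119 × (24000/1001) / (25) = 1759680/7 ≈ 251382.857.
Nearest whole frame: 251383.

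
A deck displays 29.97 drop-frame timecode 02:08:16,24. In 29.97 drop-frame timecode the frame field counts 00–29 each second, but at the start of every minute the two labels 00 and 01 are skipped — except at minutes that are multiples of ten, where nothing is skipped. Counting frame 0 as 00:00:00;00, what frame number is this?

As if non-drop at 30 labels/s: (2 × 3600 + 8 × 60 + 16) × 30 + 24 = 230904.
Minute boundaries passed: 128; those not divisible by 10: 128 − 12 = 116; dropped labels = 2 × 116 = 232.
Actual frame index = 230904 − 232 = 230672.

230672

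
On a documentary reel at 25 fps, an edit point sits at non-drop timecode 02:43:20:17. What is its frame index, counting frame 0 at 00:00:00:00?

Total seconds to the label: (2 × 3600 + 43 × 60 + 20) = 9800.
Frame index = 9800 × 25 + 17 = 245017.

245017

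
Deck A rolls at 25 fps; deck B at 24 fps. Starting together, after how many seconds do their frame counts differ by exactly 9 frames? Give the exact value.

9 seconds

The gap grows by |24 − 25| = 1 frame per second.
Time for a 9-frame gap: 9 ÷ (1) = 9 s.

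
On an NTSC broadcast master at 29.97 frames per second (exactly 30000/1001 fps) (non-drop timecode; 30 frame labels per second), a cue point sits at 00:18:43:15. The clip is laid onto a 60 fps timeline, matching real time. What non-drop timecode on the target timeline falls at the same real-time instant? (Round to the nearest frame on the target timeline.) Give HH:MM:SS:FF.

00:18:44:37

Source frame index: (0×3600 + 18×60 + 43) × 30 + 15 = 33705.
Real time: 33705 / (30000/1001) = 2249247/2000 s.
Target frame: (2249247/2000) × (60) = 6747741/100 ≈ 67477.410 → 67477.
At 60 labels/s: frame 67477 → 00:18:44:37.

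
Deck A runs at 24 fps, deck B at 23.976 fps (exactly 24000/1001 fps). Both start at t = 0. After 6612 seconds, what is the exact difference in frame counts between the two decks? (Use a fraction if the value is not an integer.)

A emits 24 × 6612 = 158688 frames; B emits 24000/1001 × 6612 = 158688000/1001.
Difference = 158688/1001 frames (≈ 158.5295); B is behind A.

158688/1001 frames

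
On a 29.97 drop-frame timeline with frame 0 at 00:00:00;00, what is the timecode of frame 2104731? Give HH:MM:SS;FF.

Ten DF minutes hold 17982 frames, so frame 2104731 lies in block 117 (frames 2103894–2121875) with 837 frames into that block.
The block's first minute is 1800 frames and the rest 1798 each; 837 frames reaches minute 0, so 117 × 18 + 0 × 2 = 2106 labels have been skipped so far.
Adding those back, label number 2104731 + 2106 = 2106837 at 30 labels/s is 70227 s + 27 f = 19 h 30 min 27 s frame 27, i.e. 19:30:27;27.

19:30:27;27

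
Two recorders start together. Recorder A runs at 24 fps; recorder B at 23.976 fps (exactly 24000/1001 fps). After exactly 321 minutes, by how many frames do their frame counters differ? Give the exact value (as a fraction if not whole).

321 min = 19260 s.
A emits 24 × 19260 = 462240 frames; B emits 24000/1001 × 19260 = 462240000/1001.
Difference = 462240/1001 frames (≈ 461.7782); B is behind A.

462240/1001 frames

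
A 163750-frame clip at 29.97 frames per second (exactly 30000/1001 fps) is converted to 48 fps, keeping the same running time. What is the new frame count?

Target frames = source frames × (target rate / source rate) = 163750 × (48)/(30000/1001) = 163750 × 1001/625 = 262262.

262262 frames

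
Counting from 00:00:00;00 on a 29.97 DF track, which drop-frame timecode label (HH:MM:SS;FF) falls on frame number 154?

00:00:05;04

Ten DF minutes hold 17982 frames, so frame 154 lies in block 0 (frames 0–17981) with 154 frames into that block.
The block's first minute is 1800 frames and the rest 1798 each; 154 frames reaches minute 0, so 0 × 18 + 0 × 2 = 0 labels have been skipped so far.
Adding those back, label number 154 + 0 = 154 at 30 labels/s is 5 s + 4 f = 0 h 0 min 5 s frame 4, i.e. 00:00:05;04.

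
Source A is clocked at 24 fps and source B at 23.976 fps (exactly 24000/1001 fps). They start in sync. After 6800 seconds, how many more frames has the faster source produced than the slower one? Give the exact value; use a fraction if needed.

A emits 24 × 6800 = 163200 frames; B emits 24000/1001 × 6800 = 163200000/1001.
Difference = 163200/1001 frames (≈ 163.0370); B is behind A.

163200/1001 frames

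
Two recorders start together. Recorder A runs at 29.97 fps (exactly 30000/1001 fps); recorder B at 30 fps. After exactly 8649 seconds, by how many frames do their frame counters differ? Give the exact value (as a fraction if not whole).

259470/1001 frames

A emits 30000/1001 × 8649 = 259470000/1001 frames; B emits 30 × 8649 = 259470.
Difference = 259470/1001 frames (≈ 259.2108); B is ahead of A.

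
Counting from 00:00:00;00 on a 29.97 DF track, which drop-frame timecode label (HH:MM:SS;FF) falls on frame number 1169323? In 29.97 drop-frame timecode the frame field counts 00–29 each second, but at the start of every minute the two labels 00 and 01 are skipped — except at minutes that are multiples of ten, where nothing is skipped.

Ten DF minutes hold 17982 frames, so frame 1169323 lies in block 65 (frames 1168830–1186811) with 493 frames into that block.
The block's first minute is 1800 frames and the rest 1798 each; 493 frames reaches minute 0, so 65 × 18 + 0 × 2 = 1170 labels have been skipped so far.
Adding those back, label number 1169323 + 1170 = 1170493 at 30 labels/s is 39016 s + 13 f = 10 h 50 min 16 s frame 13, i.e. 10:50:16;13.

10:50:16;13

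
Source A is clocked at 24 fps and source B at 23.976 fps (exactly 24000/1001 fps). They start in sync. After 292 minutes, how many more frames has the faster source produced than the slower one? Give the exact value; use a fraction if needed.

420480/1001 frames

292 min = 17520 s.
A emits 24 × 17520 = 420480 frames; B emits 24000/1001 × 17520 = 420480000/1001.
Difference = 420480/1001 frames (≈ 420.0599); B is behind A.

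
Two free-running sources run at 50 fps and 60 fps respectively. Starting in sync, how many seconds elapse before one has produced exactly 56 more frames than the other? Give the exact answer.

The gap grows by |60 − 50| = 10 frames per second.
Time for a 56-frame gap: 56 ÷ (10) = 5.6 s.

5.6 seconds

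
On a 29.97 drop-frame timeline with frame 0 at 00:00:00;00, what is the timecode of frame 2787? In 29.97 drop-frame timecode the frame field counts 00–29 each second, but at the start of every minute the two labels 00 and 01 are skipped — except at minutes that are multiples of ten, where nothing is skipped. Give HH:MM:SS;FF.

00:01:32;29

Each 10-minute DF block holds 10 × 60 × 30 − 9 × 2 = 17982 frames. 2787 ÷ 17982 → 0 full blocks, remainder 2787.
Within the partial block the first minute is 1800 frames and each further minute 1798, so 1 further minute boundary passed. Total skipped labels = 18 × 0 + 2 × 1 = 2.
Non-drop label index = 2787 + 2 = 2789; at 30 labels/s that is 00:01:32:29, i.e. DF 00:01:32;29.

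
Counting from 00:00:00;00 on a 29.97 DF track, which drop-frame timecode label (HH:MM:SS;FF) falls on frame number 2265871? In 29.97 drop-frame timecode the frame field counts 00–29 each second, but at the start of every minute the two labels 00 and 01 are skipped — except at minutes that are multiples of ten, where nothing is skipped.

21:00:04;19

Ten DF minutes hold 17982 frames, so frame 2265871 lies in block 126 (frames 2265732–2283713) with 139 frames into that block.
The block's first minute is 1800 frames and the rest 1798 each; 139 frames reaches minute 0, so 126 × 18 + 0 × 2 = 2268 labels have been skipped so far.
Adding those back, label number 2265871 + 2268 = 2268139 at 30 labels/s is 75604 s + 19 f = 21 h 0 min 4 s frame 19, i.e. 21:00:04;19.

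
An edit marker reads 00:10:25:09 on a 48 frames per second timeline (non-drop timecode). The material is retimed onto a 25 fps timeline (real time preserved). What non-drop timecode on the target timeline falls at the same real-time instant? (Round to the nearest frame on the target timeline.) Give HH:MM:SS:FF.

00:10:25:05

Source frame index: (0×3600 + 10×60 + 25) × 48 + 9 = 30009.
Real time: 30009 / (48) = 10003/16 s.
Target frame: (10003/16) × (25) = 250075/16 ≈ 15629.688 → 15630.
At 25 labels/s: frame 15630 → 00:10:25:05.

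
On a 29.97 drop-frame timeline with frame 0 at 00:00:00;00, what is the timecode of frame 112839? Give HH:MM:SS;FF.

Each 10-minute DF block holds 10 × 60 × 30 − 9 × 2 = 17982 frames. 112839 ÷ 17982 → 6 full blocks, remainder 4947.
Within the partial block the first minute is 1800 frames and each further minute 1798, so 2 further minute boundaries passed. Total skipped labels = 18 × 6 + 2 × 2 = 112.
Non-drop label index = 112839 + 112 = 112951; at 30 labels/s that is 01:02:45:01, i.e. DF 01:02:45;01.

01:02:45;01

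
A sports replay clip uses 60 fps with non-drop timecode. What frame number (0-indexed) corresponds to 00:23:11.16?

Total seconds to the label: (0 × 3600 + 23 × 60 + 11) = 1391.
Frame index = 1391 × 60 + 16 = 83476.

frame 83476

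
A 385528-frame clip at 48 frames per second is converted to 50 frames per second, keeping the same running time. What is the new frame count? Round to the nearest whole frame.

Frames at target rate = 385528 × (50) / (48) = 1204775/3 ≈ 401591.667.
Nearest whole frame: 401592.

401592 frames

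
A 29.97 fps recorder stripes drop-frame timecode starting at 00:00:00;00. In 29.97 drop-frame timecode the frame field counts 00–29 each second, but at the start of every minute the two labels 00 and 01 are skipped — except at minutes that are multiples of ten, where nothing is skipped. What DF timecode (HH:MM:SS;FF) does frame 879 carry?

00:00:29;09

Each 10-minute DF block holds 10 × 60 × 30 − 9 × 2 = 17982 frames. 879 ÷ 17982 → 0 full blocks, remainder 879.
Within the partial block the first minute is 1800 frames and each further minute 1798, so 0 further minute boundaries passed. Total skipped labels = 18 × 0 + 2 × 0 = 0.
Non-drop label index = 879 + 0 = 879; at 30 labels/s that is 00:00:29:09, i.e. DF 00:00:29;09.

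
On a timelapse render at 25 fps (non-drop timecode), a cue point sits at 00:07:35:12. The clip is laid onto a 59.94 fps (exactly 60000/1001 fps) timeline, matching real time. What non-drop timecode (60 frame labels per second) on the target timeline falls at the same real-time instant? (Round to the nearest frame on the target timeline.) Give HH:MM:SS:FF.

00:07:35:01

Source frame index: (0×3600 + 7×60 + 35) × 25 + 12 = 11387.
Real time: 11387 / (25) = 11387/25 s.
Target frame: (11387/25) × (60000/1001) = 27328800/1001 ≈ 27301.499 → 27301.
At 60 labels/s: frame 27301 → 00:07:35:01.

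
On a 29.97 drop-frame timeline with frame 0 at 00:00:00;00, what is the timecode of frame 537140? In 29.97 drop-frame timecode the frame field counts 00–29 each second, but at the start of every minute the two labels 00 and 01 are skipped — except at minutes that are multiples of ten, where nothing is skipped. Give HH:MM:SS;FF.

Ten DF minutes hold 17982 frames, so frame 537140 lies in block 29 (frames 521478–539459) with 15662 frames into that block.
The block's first minute is 1800 frames and the rest 1798 each; 15662 frames reaches minute 8, so 29 × 18 + 8 × 2 = 538 labels have been skipped so far.
Adding those back, label number 537140 + 538 = 537678 at 30 labels/s is 17922 s + 18 f = 4 h 58 min 42 s frame 18, i.e. 04:58:42;18.

04:58:42;18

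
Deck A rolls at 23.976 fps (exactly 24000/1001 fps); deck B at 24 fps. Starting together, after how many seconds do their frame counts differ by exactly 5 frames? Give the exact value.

5005/24 seconds

The gap grows by |24 − 24000/1001| = 24/1001 frames per second.
Time for a 5-frame gap: 5 ÷ (24/1001) = 5005/24 s.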